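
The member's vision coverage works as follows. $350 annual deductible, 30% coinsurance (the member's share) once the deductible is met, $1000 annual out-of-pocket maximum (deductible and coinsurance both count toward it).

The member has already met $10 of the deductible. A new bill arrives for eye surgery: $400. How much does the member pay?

$358

Deductible still to meet: $350 − $10 = $340.
The remaining $60 (= $400 − $340) moves to coinsurance.
30% of $60 = $18 falls to the member.
That puts the member's cost at $340 + $18 = $358 before any cap.
Year-to-date out-of-pocket becomes $10 + $358 = $368, still under the $1000 maximum, so no cap applies.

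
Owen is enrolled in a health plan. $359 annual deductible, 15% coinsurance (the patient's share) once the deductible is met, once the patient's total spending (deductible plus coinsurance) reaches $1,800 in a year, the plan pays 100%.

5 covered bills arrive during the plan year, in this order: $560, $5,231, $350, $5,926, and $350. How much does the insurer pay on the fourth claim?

Claim 1 ($560): $359 to deductible, leaving $201; patient's 15% is $30.15. Patient pays $389.15; OOP now $389.15. Insurer: $560 − $389.15 = $170.85.
Claim 2 ($5,231): 15% coinsurance on $5,231 = $784.65. Cost to patient: $784.65. OOP to date $1,173.80. Insurer: $5,231 − $784.65 = $4,446.35.
Claim 3 ($350): deductible already satisfied, so patient's share is 15% × $350 = $52.50. Cost to patient: $52.50. OOP to date $1,226.30. Insurer: $350 − $52.50 = $297.50.
Claim 4 ($5,926): deductible already satisfied, so patient's share is 15% × $5,926 = $888.90. Adding that to $1,226.30 gives $2,115.20, past the $1,800 cap; patient pays only $1,800 − $1,226.30 = $573.70. Insurer: $5,926 − $573.70 = $5,352.30.

$5,352.30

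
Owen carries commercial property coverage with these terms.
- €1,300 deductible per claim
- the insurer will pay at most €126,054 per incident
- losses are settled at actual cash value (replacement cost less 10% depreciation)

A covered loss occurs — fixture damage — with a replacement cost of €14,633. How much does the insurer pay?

Actual cash value after 10% depreciation: €14,633 × 90% = €13,169.70.
After the deductible, €13,169.70 − €1,300 = €11,869.70 remains.
That's under the €126,054 cap, so the insurer reimburses the full €11,869.70.

€11,869.70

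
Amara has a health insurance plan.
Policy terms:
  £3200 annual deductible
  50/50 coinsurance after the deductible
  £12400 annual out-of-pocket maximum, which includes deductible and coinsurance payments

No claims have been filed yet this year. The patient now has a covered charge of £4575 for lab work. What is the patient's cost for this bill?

£3887.50

Nothing has been paid toward the £3200 deductible, so the first £3200 of this charge is applied there.
That leaves £4575 − £3200 = £1375 for coinsurance.
Coinsurance: £1375 × 50% = £687.50.
That puts the patient's cost at £3200 + £687.50 = £3887.50 before any cap.
Year-to-date out-of-pocket becomes £0 + £3887.50 = £3887.50, still under the £12400 maximum, so no cap applies.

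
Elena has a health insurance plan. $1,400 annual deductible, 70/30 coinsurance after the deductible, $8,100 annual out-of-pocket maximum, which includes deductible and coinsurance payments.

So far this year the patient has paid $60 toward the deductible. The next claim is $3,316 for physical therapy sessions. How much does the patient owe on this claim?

$60 of the $1,400 deductible is already met, leaving $1,340.
After the $1,340 deductible portion, $3,316 − $1,340 = $1,976 is subject to coinsurance.
Coinsurance: $1,976 × 30% = $592.80.
Patient responsibility before any cap: $1,340 + $592.80 = $1,932.80.
Year-to-date out-of-pocket becomes $60 + $1,932.80 = $1,992.80, still under the $8,100 maximum, so no cap applies.

$1,932.80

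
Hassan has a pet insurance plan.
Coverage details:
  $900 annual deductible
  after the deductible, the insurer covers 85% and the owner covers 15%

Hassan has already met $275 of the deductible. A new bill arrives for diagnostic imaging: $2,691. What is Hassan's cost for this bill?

$934.90

Deductible still to meet: $900 − $275 = $625.
That leaves $2,691 − $625 = $2,066 for coinsurance.
Coinsurance: $2,066 × 15% = $309.90.
So the owner owes $625 + $309.90 = $934.90.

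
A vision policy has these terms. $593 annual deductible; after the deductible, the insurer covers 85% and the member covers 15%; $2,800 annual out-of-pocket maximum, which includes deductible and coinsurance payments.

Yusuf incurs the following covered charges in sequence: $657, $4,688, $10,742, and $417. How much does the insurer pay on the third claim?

$9,247.80

Claim 1 — $657: $593 to deductible, leaving $64; 15% of $64 = $9.60. Member owes $602.60 (running OOP $602.60). Plan pays $657 − $602.60 = $54.40.
Claim 2 — $4,688: 15% coinsurance on $4,688 = $703.20. Cost to member: $703.20. OOP to date $1,305.80. Insurer: $4,688 − $703.20 = $3,984.80.
Claim 3 — $10,742: deductible met; 15% of $10,742 = $1,611.30. Adding that to $1,305.80 gives $2,917.10, past the $2,800 cap; member pays only $2,800 − $1,305.80 = $1,494.20. Insurer: $10,742 − $1,494.20 = $9,247.80.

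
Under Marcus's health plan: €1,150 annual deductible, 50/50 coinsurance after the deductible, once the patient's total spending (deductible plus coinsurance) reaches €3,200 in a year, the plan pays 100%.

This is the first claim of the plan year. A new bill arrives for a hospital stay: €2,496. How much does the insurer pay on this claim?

€673

The full €1,150 deductible is still open; €1,150 of this bill applies to it.
The remaining €1,346 (= €2,496 − €1,150) moves to coinsurance.
Coinsurance: €1,346 × 50% = €673.
That puts the patient's cost at €1,150 + €673 = €1,823 before any cap.
Cumulative spending €0 + €1,823 = €1,823 stays under the €3,200 maximum.
Insurer pays the balance: €2,496 − €1,823 = €673.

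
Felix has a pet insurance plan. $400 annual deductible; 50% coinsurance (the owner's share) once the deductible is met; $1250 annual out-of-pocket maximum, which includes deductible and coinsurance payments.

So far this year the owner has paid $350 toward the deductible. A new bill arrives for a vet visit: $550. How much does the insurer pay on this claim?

$250

Remaining deductible: $400 − $350 = $50.
That leaves $550 − $50 = $500 for coinsurance.
Coinsurance: $500 × 50% = $250.
So the owner owes $50 + $250 = $300 before any cap.
Year-to-date out-of-pocket becomes $350 + $300 = $650, still under the $1250 maximum, so no cap applies.
The plan picks up $550 − $300 = $250.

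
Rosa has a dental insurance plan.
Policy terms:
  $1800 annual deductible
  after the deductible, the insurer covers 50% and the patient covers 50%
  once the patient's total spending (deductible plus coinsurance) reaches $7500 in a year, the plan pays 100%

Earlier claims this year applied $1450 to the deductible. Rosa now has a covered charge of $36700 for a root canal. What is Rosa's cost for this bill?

$1450 of the $1800 deductible is already met, leaving $350.
After the $350 deductible portion, $36700 − $350 = $36350 is subject to coinsurance.
Patient's 50% share of $36350 is $18175.
So the patient owes $350 + $18175 = $18525 before any cap.
That would bring total out-of-pocket to $19975, past the $7500 cap. The patient is capped at $7500 − $1450 = $6050 on this claim.

$6050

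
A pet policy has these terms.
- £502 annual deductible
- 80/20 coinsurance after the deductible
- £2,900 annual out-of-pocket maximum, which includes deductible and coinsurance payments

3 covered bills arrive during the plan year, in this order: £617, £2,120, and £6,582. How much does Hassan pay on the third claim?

£1,316.40

Claim 1 (£617): £502 to deductible, leaving £115; owner's 20% is £23. Owner owes £525 (running OOP £525).
Claim 2 (£2,120): deductible already satisfied, so owner's share is 20% × £2,120 = £424. Owner owes £424 (running OOP £949).
Claim 3 (£6,582): 20% coinsurance on £6,582 = £1,316.40. Owner pays £1,316.40; OOP now £2,265.40.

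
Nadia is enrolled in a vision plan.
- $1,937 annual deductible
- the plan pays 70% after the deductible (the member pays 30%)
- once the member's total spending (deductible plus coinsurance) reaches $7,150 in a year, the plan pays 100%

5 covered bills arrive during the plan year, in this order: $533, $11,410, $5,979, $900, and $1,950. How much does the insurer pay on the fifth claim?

Claim 1 — $533: entire amount goes to the deductible. Member owes $533 (running OOP $533). Insurer: $533 − $533 = $0.
Claim 2 — $11,410: $1,404 finishes the deductible; $10,006 goes to coinsurance; member's 30% is $3,001.80. Member pays $4,405.80; OOP now $4,938.80. Plan pays $11,410 − $4,405.80 = $7,004.20.
Claim 3 — $5,979: deductible met; 30% of $5,979 = $1,793.70. Member owes $1,793.70 (running OOP $6,732.50). Insurer: $5,979 − $1,793.70 = $4,185.30.
Claim 4 — $900: deductible already satisfied, so member's share is 30% × $900 = $270. Member owes $270 (running OOP $7,002.50). Insurer: $900 − $270 = $630.
Claim 5 — $1,950: 30% coinsurance on $1,950 = $585. Adding that to $7,002.50 gives $7,587.50, past the $7,150 cap; member pays only $7,150 − $7,002.50 = $147.50. Insurer: $1,950 − $147.50 = $1,802.50.

$1,802.50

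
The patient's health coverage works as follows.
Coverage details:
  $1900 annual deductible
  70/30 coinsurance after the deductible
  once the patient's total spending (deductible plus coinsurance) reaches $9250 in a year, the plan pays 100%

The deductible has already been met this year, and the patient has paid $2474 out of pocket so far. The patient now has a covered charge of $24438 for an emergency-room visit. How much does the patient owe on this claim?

With the deductible met, the entire $24438 is subject to coinsurance.
Patient's 30% share of $24438 is $7331.40.
That would bring total out-of-pocket to $9805.40, past the $9250 cap. The patient is capped at $9250 − $2474 = $6776 on this claim.

$6776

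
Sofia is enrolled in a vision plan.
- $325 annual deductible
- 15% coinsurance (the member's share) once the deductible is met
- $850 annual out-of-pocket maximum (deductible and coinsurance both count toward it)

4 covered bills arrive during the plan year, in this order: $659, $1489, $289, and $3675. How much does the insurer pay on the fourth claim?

$3466.80

#1 ($659): deductible takes $325, $334 remains; coinsurance $334 × 15% = $50.10. Member owes $375.10 (running OOP $375.10). Plan pays $659 − $375.10 = $283.90.
#2 ($1489): 15% coinsurance on $1489 = $223.35. Member pays $223.35; OOP now $598.45. Insurer: $1489 − $223.35 = $1265.65.
#3 ($289): deductible already satisfied, so member's share is 15% × $289 = $43.35. Member pays $43.35; OOP now $641.80. Plan pays $289 − $43.35 = $245.65.
#4 ($3675): deductible already satisfied, so member's share is 15% × $3675 = $551.25. Adding that to $641.80 gives $1193.05, past the $850 cap; member pays only $850 − $641.80 = $208.20. Plan pays $3675 − $208.20 = $3466.80.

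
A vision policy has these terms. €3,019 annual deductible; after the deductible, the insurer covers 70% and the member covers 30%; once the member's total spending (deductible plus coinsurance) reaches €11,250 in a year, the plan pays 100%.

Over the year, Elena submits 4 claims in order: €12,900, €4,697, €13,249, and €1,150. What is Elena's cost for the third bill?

€3,857.60

Claim 1 (€12,900): €3,019 to deductible, leaving €9,881; 30% of €9,881 = €2,964.30. Member owes €5,983.30 (running OOP €5,983.30).
Claim 2 (€4,697): deductible met; 30% of €4,697 = €1,409.10. Member owes €1,409.10 (running OOP €7,392.40).
Claim 3 (€13,249): deductible already satisfied, so member's share is 30% × €13,249 = €3,974.70. Adding that to €7,392.40 gives €11,367.10, past the €11,250 cap; member pays only €11,250 − €7,392.40 = €3,857.60.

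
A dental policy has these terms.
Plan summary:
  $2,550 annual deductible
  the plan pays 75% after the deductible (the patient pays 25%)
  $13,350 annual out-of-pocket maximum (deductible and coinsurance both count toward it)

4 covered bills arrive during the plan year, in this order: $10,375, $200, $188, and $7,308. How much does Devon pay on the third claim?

Claim 1 ($10,375): $2,550 to deductible, leaving $7,825; coinsurance $7,825 × 25% = $1,956.25. Patient owes $4,506.25 (running OOP $4,506.25).
Claim 2 ($200): 25% coinsurance on $200 = $50. Patient pays $50; OOP now $4,556.25.
Claim 3 ($188): deductible already satisfied, so patient's share is 25% × $188 = $47. Cost to patient: $47. OOP to date $4,603.25.

$47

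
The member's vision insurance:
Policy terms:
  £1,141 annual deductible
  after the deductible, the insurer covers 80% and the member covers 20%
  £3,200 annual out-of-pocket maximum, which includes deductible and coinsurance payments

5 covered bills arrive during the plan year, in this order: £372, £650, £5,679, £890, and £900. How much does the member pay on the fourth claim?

Bill 1, £372: entire amount goes to the deductible. Member owes £372 (running OOP £372).
Bill 2, £650: all of it applies to the deductible. Cost to member: £650. OOP to date £1,022.
Bill 3, £5,679: £119 to deductible, leaving £5,560; member's 20% is £1,112. Member owes £1,231 (running OOP £2,253).
Bill 4, £890: deductible met; 20% of £890 = £178. Cost to member: £178. OOP to date £2,431.

£178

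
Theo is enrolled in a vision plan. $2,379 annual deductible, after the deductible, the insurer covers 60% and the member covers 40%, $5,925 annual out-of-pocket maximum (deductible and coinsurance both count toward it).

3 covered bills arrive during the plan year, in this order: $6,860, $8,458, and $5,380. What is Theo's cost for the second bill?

Claim 1 ($6,860): deductible takes $2,379, $4,481 remains; coinsurance $4,481 × 40% = $1,792.40. Member pays $4,171.40; OOP now $4,171.40.
Claim 2 ($8,458): deductible already satisfied, so member's share is 40% × $8,458 = $3,383.20. OOP would hit $7,554.60 > $5,925, so the cap limits the member to $5,925 − $4,171.40 = $1,753.60.

$1,753.60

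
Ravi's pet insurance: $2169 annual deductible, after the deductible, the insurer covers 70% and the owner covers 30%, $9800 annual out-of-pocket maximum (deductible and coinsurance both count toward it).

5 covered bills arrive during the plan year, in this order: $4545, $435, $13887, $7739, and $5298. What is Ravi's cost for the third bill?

$4166.10

Claim 1 ($4545): $2169 to deductible, leaving $2376; coinsurance $2376 × 30% = $712.80. Owner owes $2881.80 (running OOP $2881.80).
Claim 2 ($435): deductible already satisfied, so owner's share is 30% × $435 = $130.50. Owner pays $130.50; OOP now $3012.30.
Claim 3 ($13887): deductible already satisfied, so owner's share is 30% × $13887 = $4166.10. Owner owes $4166.10 (running OOP $7178.40).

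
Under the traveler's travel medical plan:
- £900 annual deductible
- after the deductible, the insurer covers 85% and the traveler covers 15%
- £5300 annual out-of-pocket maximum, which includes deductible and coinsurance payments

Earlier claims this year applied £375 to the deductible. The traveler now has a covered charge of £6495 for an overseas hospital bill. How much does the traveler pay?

£1420.50

£375 of the £900 deductible is already met, leaving £525.
The remaining £5970 (= £6495 − £525) moves to coinsurance.
Traveler's 15% share of £5970 is £895.50.
So the traveler owes £525 + £895.50 = £1420.50 before any cap.
Cumulative spending £375 + £1420.50 = £1795.50 stays under the £5300 maximum.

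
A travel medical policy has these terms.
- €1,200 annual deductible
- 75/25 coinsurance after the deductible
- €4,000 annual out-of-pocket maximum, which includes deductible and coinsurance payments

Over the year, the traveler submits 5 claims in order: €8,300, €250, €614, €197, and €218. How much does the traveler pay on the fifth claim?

Bill 1, €8,300: €1,200 finishes the deductible; €7,100 goes to coinsurance; traveler's 25% is €1,775. Traveler pays €2,975; OOP now €2,975.
Bill 2, €250: deductible already satisfied, so traveler's share is 25% × €250 = €62.50. Cost to traveler: €62.50. OOP to date €3,037.50.
Bill 3, €614: deductible already satisfied, so traveler's share is 25% × €614 = €153.50. Traveler pays €153.50; OOP now €3,191.
Bill 4, €197: deductible met; 25% of €197 = €49.25. Traveler owes €49.25 (running OOP €3,240.25).
Bill 5, €218: deductible already satisfied, so traveler's share is 25% × €218 = €54.50. Traveler owes €54.50 (running OOP €3,294.75).

€54.50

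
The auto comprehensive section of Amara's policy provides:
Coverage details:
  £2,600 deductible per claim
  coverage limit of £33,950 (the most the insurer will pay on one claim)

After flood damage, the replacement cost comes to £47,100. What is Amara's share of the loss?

£13,150

Subtract the deductible: £47,100 − £2,600 = £44,500.
The £33,950 per-incident cap binds; insurer pays £33,950.
The policyholder bears the rest of the original loss: £47,100 − £33,950 = £13,150.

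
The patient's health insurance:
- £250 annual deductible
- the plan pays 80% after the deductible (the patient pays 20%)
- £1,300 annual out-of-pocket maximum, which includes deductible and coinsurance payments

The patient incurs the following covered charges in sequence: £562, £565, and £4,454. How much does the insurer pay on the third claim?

£3,579.40

Claim 1 — £562: £250 to deductible, leaving £312; coinsurance £312 × 20% = £62.40. Patient pays £312.40; OOP now £312.40. Insurer: £562 − £312.40 = £249.60.
Claim 2 — £565: 20% coinsurance on £565 = £113. Cost to patient: £113. OOP to date £425.40. Insurer: £565 − £113 = £452.
Claim 3 — £4,454: deductible already satisfied, so patient's share is 20% × £4,454 = £890.80. That would push OOP to £1,316.20, over the £1,300 cap, so patient pays £1,300 − £425.40 = £874.60. Insurer: £4,454 − £874.60 = £3,579.40.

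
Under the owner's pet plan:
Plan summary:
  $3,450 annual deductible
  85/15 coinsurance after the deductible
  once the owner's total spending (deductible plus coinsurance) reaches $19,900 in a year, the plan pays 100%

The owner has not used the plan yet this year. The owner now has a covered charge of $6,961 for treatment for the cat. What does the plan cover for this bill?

Deductible not yet touched, so the first $3,450 of the bill goes to the deductible.
The remaining $3,511 (= $6,961 − $3,450) moves to coinsurance.
15% of $3,511 = $526.65 falls to the owner.
Owner responsibility before any cap: $3,450 + $526.65 = $3,976.65.
Year-to-date out-of-pocket becomes $0 + $3,976.65 = $3,976.65, still under the $19,900 maximum, so no cap applies.
Insurer pays the balance: $6,961 − $3,976.65 = $2,984.35.

$2,984.35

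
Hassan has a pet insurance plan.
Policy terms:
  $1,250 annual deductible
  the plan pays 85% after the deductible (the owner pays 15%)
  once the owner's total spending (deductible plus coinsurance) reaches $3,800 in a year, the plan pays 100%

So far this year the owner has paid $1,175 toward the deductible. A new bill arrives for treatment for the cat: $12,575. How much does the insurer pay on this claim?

$10,625

Deductible still to meet: $1,250 − $1,175 = $75.
After the $75 deductible portion, $12,575 − $75 = $12,500 is subject to coinsurance.
Coinsurance: $12,500 × 15% = $1,875.
Owner responsibility before any cap: $75 + $1,875 = $1,950.
Year-to-date out-of-pocket becomes $1,175 + $1,950 = $3,125, still under the $3,800 maximum, so no cap applies.
The insurer covers the remainder: $12,575 − $1,950 = $10,625.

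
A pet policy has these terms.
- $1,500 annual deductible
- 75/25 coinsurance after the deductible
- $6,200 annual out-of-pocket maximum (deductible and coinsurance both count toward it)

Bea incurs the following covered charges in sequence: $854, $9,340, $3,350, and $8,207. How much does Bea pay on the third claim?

Claim 1 ($854): fully absorbed by the deductible. Owner pays $854; OOP now $854.
Claim 2 ($9,340): $646 finishes the deductible; $8,694 goes to coinsurance; owner's 25% is $2,173.50. Owner owes $2,819.50 (running OOP $3,673.50).
Claim 3 ($3,350): 25% coinsurance on $3,350 = $837.50. Cost to owner: $837.50. OOP to date $4,511.

$837.50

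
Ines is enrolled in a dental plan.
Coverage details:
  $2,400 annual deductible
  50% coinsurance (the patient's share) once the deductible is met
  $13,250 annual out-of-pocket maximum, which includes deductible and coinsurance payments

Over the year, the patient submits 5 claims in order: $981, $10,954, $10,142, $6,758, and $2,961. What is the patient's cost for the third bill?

$5,071

Claim 1 ($981): all of it applies to the deductible. Patient pays $981; OOP now $981.
Claim 2 ($10,954): $1,419 finishes the deductible; $9,535 goes to coinsurance; patient's 50% is $4,767.50. Patient pays $6,186.50; OOP now $7,167.50.
Claim 3 ($10,142): deductible met; 50% of $10,142 = $5,071. Cost to patient: $5,071. OOP to date $12,238.50.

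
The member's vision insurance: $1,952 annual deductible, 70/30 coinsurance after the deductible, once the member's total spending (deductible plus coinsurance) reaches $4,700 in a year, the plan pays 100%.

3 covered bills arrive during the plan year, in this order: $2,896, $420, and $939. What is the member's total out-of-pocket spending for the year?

Claim 1 ($2,896): $1,952 finishes the deductible; $944 goes to coinsurance; 30% of $944 = $283.20. Cost to member: $2,235.20. OOP to date $2,235.20.
Claim 2 ($420): deductible met; 30% of $420 = $126. Cost to member: $126. OOP to date $2,361.20.
Claim 3 ($939): deductible already satisfied, so member's share is 30% × $939 = $281.70. Member owes $281.70 (running OOP $2,642.90).
Summing the member's payments: $2,235.20 + $126 + $281.70 = $2,642.90.

$2,642.90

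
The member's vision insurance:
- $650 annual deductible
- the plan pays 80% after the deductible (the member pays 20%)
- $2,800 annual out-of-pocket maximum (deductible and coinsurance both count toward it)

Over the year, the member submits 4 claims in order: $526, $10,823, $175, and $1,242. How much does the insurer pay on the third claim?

$164.80

Bill 1, $526: all of it applies to the deductible. Cost to member: $526. OOP to date $526. Plan pays $526 − $526 = $0.
Bill 2, $10,823: deductible takes $124, $10,699 remains; member's 20% is $2,139.80. Member owes $2,263.80 (running OOP $2,789.80). Insurer: $10,823 − $2,263.80 = $8,559.20.
Bill 3, $175: 20% coinsurance on $175 = $35. Adding that to $2,789.80 gives $2,824.80, past the $2,800 cap; member pays only $2,800 − $2,789.80 = $10.20. Plan pays $175 − $10.20 = $164.80.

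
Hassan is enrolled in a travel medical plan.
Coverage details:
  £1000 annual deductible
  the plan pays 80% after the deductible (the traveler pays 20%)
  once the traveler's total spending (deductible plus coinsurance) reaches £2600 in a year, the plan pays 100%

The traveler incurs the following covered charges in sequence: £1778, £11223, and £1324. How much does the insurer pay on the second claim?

£9778.60

Claim 1 — £1778: £1000 to deductible, leaving £778; coinsurance £778 × 20% = £155.60. Cost to traveler: £1155.60. OOP to date £1155.60. Insurer: £1778 − £1155.60 = £622.40.
Claim 2 — £11223: 20% coinsurance on £11223 = £2244.60. That would push OOP to £3400.20, over the £2600 cap, so traveler pays £2600 − £1155.60 = £1444.40. Plan pays £11223 − £1444.40 = £9778.60.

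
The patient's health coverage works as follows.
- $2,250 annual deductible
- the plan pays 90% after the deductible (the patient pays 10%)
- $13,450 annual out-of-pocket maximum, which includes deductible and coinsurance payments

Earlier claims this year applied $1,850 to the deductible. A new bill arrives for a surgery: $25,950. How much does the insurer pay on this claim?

Remaining deductible: $2,250 − $1,850 = $400.
The remaining $25,550 (= $25,950 − $400) moves to coinsurance.
Patient's 10% share of $25,550 is $2,555.
Patient responsibility before any cap: $400 + $2,555 = $2,955.
Total out-of-pocket so far would be $1,850 + $2,955 = $4,805, below the $13,450 cap — no reduction.
The insurer covers the remainder: $25,950 − $2,955 = $22,995.

$22,995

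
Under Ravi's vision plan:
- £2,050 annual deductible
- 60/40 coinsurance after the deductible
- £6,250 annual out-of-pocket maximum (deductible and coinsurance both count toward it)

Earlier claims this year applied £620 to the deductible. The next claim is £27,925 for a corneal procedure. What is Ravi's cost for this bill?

£5,630

Deductible still to meet: £2,050 − £620 = £1,430.
After the £1,430 deductible portion, £27,925 − £1,430 = £26,495 is subject to coinsurance.
40% of £26,495 = £10,598 falls to the member.
So the member owes £1,430 + £10,598 = £12,028 before any cap.
Adding £12,028 to the £620 already spent would give £12,648, which exceeds the £6,250 cap; the member pays just £6,250 − £620 = £5,630.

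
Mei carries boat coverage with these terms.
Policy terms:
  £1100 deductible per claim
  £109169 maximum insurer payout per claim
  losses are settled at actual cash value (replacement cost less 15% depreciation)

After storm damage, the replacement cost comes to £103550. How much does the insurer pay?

£86917.50

At 15% depreciation, ACV = £103550 − £15532.50 = £88017.50.
After the deductible, £88017.50 − £1100 = £86917.50 remains.
£86917.50 is within the £109169 limit, so the insurer pays £86917.50.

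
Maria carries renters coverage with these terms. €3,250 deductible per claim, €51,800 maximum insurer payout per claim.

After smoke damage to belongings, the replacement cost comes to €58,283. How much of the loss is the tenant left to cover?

Subtract the deductible: €58,283 − €3,250 = €55,033.
Since €55,033 > €51,800, the payout is capped at €51,800.
The tenant bears the rest of the original loss: €58,283 − €51,800 = €6,483.

€6,483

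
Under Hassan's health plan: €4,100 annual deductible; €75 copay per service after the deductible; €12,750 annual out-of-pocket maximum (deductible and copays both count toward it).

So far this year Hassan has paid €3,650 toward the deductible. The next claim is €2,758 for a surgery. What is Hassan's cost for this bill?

€525

€3,650 of the €4,100 deductible is already met, leaving €450.
The remaining €2,308 (= €2,758 − €450) moves to the copay.
Copay on this service: €75.
So the patient owes €450 + €75 = €525 before any cap.
Year-to-date out-of-pocket becomes €3,650 + €525 = €4,175, still under the €12,750 maximum, so no cap applies.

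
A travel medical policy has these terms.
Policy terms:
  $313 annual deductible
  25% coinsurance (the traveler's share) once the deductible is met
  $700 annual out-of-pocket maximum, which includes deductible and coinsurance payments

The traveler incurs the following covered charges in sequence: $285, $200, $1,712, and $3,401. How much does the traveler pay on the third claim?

$344

#1 ($285): entire amount goes to the deductible. Traveler owes $285 (running OOP $285).
#2 ($200): deductible takes $28, $172 remains; 25% of $172 = $43. Cost to traveler: $71. OOP to date $356.
#3 ($1,712): deductible met; 25% of $1,712 = $428. That would push OOP to $784, over the $700 cap, so traveler pays $700 − $356 = $344.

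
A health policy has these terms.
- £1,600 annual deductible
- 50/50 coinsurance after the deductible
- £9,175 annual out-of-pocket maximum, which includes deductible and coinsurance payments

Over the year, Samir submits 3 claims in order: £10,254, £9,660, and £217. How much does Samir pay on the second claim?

Claim 1 (£10,254): deductible takes £1,600, £8,654 remains; patient's 50% is £4,327. Patient owes £5,927 (running OOP £5,927).
Claim 2 (£9,660): deductible already satisfied, so patient's share is 50% × £9,660 = £4,830. OOP would hit £10,757 > £9,175, so the cap limits the patient to £9,175 − £5,927 = £3,248.

£3,248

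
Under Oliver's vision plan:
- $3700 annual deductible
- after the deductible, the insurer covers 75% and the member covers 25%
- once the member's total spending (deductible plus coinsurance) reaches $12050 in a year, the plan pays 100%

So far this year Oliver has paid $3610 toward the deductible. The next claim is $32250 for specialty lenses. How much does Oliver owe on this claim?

$8130

Remaining deductible: $3700 − $3610 = $90.
The remaining $32160 (= $32250 − $90) moves to coinsurance.
Member's 25% share of $32160 is $8040.
That puts the member's cost at $90 + $8040 = $8130 before any cap.
Year-to-date out-of-pocket becomes $3610 + $8130 = $11740, still under the $12050 maximum, so no cap applies.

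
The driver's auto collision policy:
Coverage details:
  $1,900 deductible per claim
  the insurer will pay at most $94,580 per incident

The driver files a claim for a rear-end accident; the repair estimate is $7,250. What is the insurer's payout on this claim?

$5,350

Subtract the deductible: $7,250 − $1,900 = $5,350.
That's under the $94,580 cap, so the insurer reimburses the full $5,350.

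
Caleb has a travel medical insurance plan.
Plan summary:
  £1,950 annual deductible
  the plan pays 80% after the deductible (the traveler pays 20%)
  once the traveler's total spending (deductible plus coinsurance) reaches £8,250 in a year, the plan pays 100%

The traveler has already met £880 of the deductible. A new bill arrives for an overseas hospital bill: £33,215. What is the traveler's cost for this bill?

£7,370

Deductible still to meet: £1,950 − £880 = £1,070.
That leaves £33,215 − £1,070 = £32,145 for coinsurance.
Coinsurance: £32,145 × 20% = £6,429.
Traveler responsibility before any cap: £1,070 + £6,429 = £7,499.
Year-to-date out-of-pocket would reach £880 + £7,499 = £8,379, above the £8,250 maximum, so the traveler pays only £8,250 − £880 = £7,370.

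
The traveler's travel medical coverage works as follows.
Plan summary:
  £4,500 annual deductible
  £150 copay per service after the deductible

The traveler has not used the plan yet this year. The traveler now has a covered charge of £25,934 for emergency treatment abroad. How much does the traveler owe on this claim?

The full £4,500 deductible is still open; £4,500 of this bill applies to it.
That leaves £25,934 − £4,500 = £21,434 for the copay.
Copay on this service: £150.
That puts the traveler's cost at £4,500 + £150 = £4,650.

£4,650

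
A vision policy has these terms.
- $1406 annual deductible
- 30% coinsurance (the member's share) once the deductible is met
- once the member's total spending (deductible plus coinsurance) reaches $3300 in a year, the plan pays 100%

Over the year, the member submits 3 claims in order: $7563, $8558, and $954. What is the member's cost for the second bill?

Claim 1 — $7563: $1406 to deductible, leaving $6157; coinsurance $6157 × 30% = $1847.10. Member pays $3253.10; OOP now $3253.10.
Claim 2 — $8558: 30% coinsurance on $8558 = $2567.40. Adding that to $3253.10 gives $5820.50, past the $3300 cap; member pays only $3300 − $3253.10 = $46.90.

$46.90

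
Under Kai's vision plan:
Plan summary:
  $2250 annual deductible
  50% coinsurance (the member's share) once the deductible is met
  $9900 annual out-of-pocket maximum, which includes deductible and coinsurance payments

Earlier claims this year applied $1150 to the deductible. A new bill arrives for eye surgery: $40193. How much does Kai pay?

$8750

Remaining deductible: $2250 − $1150 = $1100.
The remaining $39093 (= $40193 − $1100) moves to coinsurance.
Coinsurance: $39093 × 50% = $19546.50.
That puts the member's cost at $1100 + $19546.50 = $20646.50 before any cap.
Year-to-date out-of-pocket would reach $1150 + $20646.50 = $21796.50, above the $9900 maximum, so the member pays only $9900 − $1150 = $8750.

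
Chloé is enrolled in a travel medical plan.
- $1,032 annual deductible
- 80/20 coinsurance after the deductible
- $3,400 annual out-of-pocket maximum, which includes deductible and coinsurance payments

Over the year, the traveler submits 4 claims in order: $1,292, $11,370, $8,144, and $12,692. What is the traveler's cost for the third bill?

#1 ($1,292): $1,032 finishes the deductible; $260 goes to coinsurance; 20% of $260 = $52. Traveler pays $1,084; OOP now $1,084.
#2 ($11,370): deductible already satisfied, so traveler's share is 20% × $11,370 = $2,274. Cost to traveler: $2,274. OOP to date $3,358.
#3 ($8,144): deductible already satisfied, so traveler's share is 20% × $8,144 = $1,628.80. Adding that to $3,358 gives $4,986.80, past the $3,400 cap; traveler pays only $3,400 − $3,358 = $42.

$42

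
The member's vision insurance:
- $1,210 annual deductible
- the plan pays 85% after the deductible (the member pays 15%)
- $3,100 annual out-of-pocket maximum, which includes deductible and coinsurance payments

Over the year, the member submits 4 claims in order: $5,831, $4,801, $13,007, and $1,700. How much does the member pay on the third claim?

Bill 1, $5,831: $1,210 finishes the deductible; $4,621 goes to coinsurance; 15% of $4,621 = $693.15. Cost to member: $1,903.15. OOP to date $1,903.15.
Bill 2, $4,801: deductible met; 15% of $4,801 = $720.15. Cost to member: $720.15. OOP to date $2,623.30.
Bill 3, $13,007: 15% coinsurance on $13,007 = $1,951.05. That would push OOP to $4,574.35, over the $3,100 cap, so member pays $3,100 − $2,623.30 = $476.70.

$476.70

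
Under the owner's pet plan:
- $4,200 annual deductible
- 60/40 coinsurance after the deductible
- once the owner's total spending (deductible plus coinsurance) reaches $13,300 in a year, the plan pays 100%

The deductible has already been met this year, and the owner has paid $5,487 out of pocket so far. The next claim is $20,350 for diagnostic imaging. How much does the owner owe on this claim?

$7,813

The deductible is already satisfied, so the full bill goes to coinsurance.
Owner's 40% share of $20,350 is $8,140.
Adding $8,140 to the $5,487 already spent would give $13,627, which exceeds the $13,300 cap; the owner pays just $13,300 − $5,487 = $7,813.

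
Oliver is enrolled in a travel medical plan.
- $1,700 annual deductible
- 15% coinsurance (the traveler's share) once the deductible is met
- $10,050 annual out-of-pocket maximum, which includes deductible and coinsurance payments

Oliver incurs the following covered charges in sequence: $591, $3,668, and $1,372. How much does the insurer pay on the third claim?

Bill 1, $591: fully absorbed by the deductible. Traveler owes $591 (running OOP $591). Insurer: $591 − $591 = $0.
Bill 2, $3,668: $1,109 to deductible, leaving $2,559; traveler's 15% is $383.85. Traveler owes $1,492.85 (running OOP $2,083.85). Insurer: $3,668 − $1,492.85 = $2,175.15.
Bill 3, $1,372: 15% coinsurance on $1,372 = $205.80. Cost to traveler: $205.80. OOP to date $2,289.65. Plan pays $1,372 − $205.80 = $1,166.20.

$1,166.20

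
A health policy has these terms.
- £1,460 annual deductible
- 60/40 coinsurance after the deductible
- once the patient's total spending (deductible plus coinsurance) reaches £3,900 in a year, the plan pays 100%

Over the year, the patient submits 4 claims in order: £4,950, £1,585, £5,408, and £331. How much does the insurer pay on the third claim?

#1 (£4,950): £1,460 finishes the deductible; £3,490 goes to coinsurance; 40% of £3,490 = £1,396. Cost to patient: £2,856. OOP to date £2,856. Plan pays £4,950 − £2,856 = £2,094.
#2 (£1,585): 40% coinsurance on £1,585 = £634. Patient owes £634 (running OOP £3,490). Plan pays £1,585 − £634 = £951.
#3 (£5,408): deductible met; 40% of £5,408 = £2,163.20. OOP would hit £5,653.20 > £3,900, so the cap limits the patient to £3,900 − £3,490 = £410. Insurer: £5,408 − £410 = £4,998.

£4,998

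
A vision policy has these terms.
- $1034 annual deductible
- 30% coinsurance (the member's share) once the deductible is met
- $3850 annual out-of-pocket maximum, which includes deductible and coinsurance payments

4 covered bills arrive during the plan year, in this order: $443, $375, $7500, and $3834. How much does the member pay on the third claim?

$2401.20

Claim 1 — $443: all of it applies to the deductible. Member pays $443; OOP now $443.
Claim 2 — $375: all of it applies to the deductible. Member pays $375; OOP now $818.
Claim 3 — $7500: $216 finishes the deductible; $7284 goes to coinsurance; member's 30% is $2185.20. Member pays $2401.20; OOP now $3219.20.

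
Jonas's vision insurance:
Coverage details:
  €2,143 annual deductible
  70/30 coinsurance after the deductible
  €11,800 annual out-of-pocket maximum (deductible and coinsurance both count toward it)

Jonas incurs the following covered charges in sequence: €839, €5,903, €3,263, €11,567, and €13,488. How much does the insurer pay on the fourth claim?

Bill 1, €839: fully absorbed by the deductible. Member owes €839 (running OOP €839). Plan pays €839 − €839 = €0.
Bill 2, €5,903: deductible takes €1,304, €4,599 remains; 30% of €4,599 = €1,379.70. Cost to member: €2,683.70. OOP to date €3,522.70. Insurer: €5,903 − €2,683.70 = €3,219.30.
Bill 3, €3,263: 30% coinsurance on €3,263 = €978.90. Member pays €978.90; OOP now €4,501.60. Insurer: €3,263 − €978.90 = €2,284.10.
Bill 4, €11,567: deductible already satisfied, so member's share is 30% × €11,567 = €3,470.10. Member pays €3,470.10; OOP now €7,971.70. Plan pays €11,567 − €3,470.10 = €8,096.90.

€8,096.90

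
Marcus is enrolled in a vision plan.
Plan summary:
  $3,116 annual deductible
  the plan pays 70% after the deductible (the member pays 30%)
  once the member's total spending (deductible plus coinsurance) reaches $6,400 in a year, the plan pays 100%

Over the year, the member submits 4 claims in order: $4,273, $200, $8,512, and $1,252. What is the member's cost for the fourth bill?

Bill 1, $4,273: $3,116 to deductible, leaving $1,157; coinsurance $1,157 × 30% = $347.10. Cost to member: $3,463.10. OOP to date $3,463.10.
Bill 2, $200: deductible met; 30% of $200 = $60. Cost to member: $60. OOP to date $3,523.10.
Bill 3, $8,512: deductible met; 30% of $8,512 = $2,553.60. Member owes $2,553.60 (running OOP $6,076.70).
Bill 4, $1,252: 30% coinsurance on $1,252 = $375.60. OOP would hit $6,452.30 > $6,400, so the cap limits the member to $6,400 − $6,076.70 = $323.30.

$323.30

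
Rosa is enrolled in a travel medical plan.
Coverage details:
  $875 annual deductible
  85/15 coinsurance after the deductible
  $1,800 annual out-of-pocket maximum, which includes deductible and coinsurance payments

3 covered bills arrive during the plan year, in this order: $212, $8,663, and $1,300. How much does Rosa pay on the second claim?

$1,588

Claim 1 — $212: entire amount goes to the deductible. Cost to traveler: $212. OOP to date $212.
Claim 2 — $8,663: $663 to deductible, leaving $8,000; 15% of $8,000 = $1,200. Deductible plus coinsurance: $663 + $1,200 = $1,863. That would push OOP to $2,075, over the $1,800 cap, so traveler pays $1,800 − $212 = $1,588.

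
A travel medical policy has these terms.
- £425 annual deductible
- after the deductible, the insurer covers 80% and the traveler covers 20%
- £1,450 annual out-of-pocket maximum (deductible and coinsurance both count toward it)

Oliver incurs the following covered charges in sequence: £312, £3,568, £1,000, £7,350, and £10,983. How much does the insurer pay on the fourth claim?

Claim 1 — £312: entire amount goes to the deductible. Traveler owes £312 (running OOP £312). Plan pays £312 − £312 = £0.
Claim 2 — £3,568: deductible takes £113, £3,455 remains; traveler's 20% is £691. Traveler owes £804 (running OOP £1,116). Plan pays £3,568 − £804 = £2,764.
Claim 3 — £1,000: deductible met; 20% of £1,000 = £200. Traveler pays £200; OOP now £1,316. Insurer: £1,000 − £200 = £800.
Claim 4 — £7,350: deductible met; 20% of £7,350 = £1,470. Adding that to £1,316 gives £2,786, past the £1,450 cap; traveler pays only £1,450 − £1,316 = £134. Plan pays £7,350 − £134 = £7,216.

£7,216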